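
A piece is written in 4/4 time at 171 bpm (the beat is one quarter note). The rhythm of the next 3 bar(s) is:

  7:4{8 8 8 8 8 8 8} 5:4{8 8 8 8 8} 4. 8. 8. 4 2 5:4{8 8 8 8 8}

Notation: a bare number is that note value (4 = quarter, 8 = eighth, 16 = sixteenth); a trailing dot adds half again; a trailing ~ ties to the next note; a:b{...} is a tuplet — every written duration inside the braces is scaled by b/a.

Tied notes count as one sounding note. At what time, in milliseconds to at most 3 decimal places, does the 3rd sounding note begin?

note 3 onset = 4/7b = 200.501ms

1. 0.0ms @ 0 + 100.251ms (2/7)
2. 100.251ms @ 2/7 + 100.251ms (2/7)
3. 200.501ms @ 4/7 + 100.251ms (2/7)
4. 300.752ms @ 6/7 + 100.251ms (2/7)
5. 401.003ms @ 8/7 + 100.251ms (2/7)
6. 501.253ms @ 10/7 + 100.251ms (2/7)
7. 601.504ms @ 12/7 + 100.251ms (2/7)
8. 701.754ms @ 2 + 140.351ms (2/5)
9. 842.105ms @ 12/5 + 140.351ms (2/5)
10. 982.456ms @ 14/5 + 140.351ms (2/5)
11. 1122.807ms @ 16/5 + 140.351ms (2/5)
12. 1263.158ms @ 18/5 + 140.351ms (2/5)
13. 1403.509ms @ 4 + 526.316ms (3/2)
14. 1929.825ms @ 11/2 + 263.158ms (3/4)
15. 2192.982ms @ 25/4 + 263.158ms (3/4)
16. 2456.14ms @ 7 + 350.877ms (1)
17. 2807.018ms @ 8 + 701.754ms (2)
18. 3508.772ms @ 10 + 140.351ms (2/5)
19. 3649.123ms @ 52/5 + 140.351ms (2/5)
20. 3789.474ms @ 54/5 + 140.351ms (2/5)
21. 3929.825ms @ 56/5 + 140.351ms (2/5)
22. 4070.175ms @ 58/5 + 140.351ms (2/5)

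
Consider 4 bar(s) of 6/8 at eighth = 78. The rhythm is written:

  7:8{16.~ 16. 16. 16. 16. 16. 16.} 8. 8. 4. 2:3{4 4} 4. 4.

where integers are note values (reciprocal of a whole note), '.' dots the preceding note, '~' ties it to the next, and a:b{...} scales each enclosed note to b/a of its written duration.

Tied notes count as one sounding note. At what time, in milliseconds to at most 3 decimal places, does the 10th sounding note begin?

1. 0.0ms @ 0 + 1318.681ms (12/7)
2. 1318.681ms @ 12/7 + 659.341ms (6/7)
3. 1978.022ms @ 18/7 + 659.341ms (6/7)
4. 2637.363ms @ 24/7 + 659.341ms (6/7)
5. 3296.703ms @ 30/7 + 659.341ms (6/7)
6. 3956.044ms @ 36/7 + 659.341ms (6/7)
7. 4615.385ms @ 6 + 1153.846ms (3/2)
8. 5769.231ms @ 15/2 + 1153.846ms (3/2)
9. 6923.077ms @ 9 + 2307.692ms (3)
10. 9230.769ms @ 12 + 2307.692ms (3)
11. 11538.462ms @ 15 + 2307.692ms (3)
12. 13846.154ms @ 18 + 2307.692ms (3)
13. 16153.846ms @ 21 + 2307.692ms (3)

note 10 onset = 12b = 9230.769ms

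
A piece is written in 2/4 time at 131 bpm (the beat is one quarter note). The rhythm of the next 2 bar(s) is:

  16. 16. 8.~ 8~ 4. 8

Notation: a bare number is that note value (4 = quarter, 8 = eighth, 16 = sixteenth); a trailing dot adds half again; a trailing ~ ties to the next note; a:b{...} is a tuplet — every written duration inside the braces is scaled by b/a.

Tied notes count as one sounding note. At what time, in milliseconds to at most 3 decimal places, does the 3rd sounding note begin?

1. 0.0ms @ 0 + 171.756ms (3/8)
2. 171.756ms @ 3/8 + 171.756ms (3/8)
3. 343.511ms @ 3/4 + 1259.542ms (11/4)
4. 1603.053ms @ 7/2 + 229.008ms (1/2)

note 3 onset = 3/4b = 343.511ms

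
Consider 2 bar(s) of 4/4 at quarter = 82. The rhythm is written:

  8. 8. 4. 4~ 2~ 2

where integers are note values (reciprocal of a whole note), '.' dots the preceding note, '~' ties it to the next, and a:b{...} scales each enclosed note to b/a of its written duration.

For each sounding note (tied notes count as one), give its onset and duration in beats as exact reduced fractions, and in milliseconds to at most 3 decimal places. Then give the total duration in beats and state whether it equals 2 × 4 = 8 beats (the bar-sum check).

1) 0.0ms=0b +548.78ms=3/4b
2) 548.78ms=3/4b +548.78ms=3/4b
3) 1097.561ms=3/2b +1097.561ms=3/2b
4) 2195.122ms=3b +3658.537ms=5b
Σ=8b of 8 (82bpm 4/4) — PASS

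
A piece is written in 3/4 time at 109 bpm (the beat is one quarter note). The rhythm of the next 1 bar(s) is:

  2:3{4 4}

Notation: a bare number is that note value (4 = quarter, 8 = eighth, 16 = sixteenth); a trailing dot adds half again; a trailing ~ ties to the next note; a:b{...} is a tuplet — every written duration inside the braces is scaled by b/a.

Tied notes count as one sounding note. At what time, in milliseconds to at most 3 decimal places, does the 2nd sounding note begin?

1. 0.0ms @ 0 + 825.688ms (3/2)
2. 825.688ms @ 3/2 + 825.688ms (3/2)

note 2 onset = 3/2b = 825.688ms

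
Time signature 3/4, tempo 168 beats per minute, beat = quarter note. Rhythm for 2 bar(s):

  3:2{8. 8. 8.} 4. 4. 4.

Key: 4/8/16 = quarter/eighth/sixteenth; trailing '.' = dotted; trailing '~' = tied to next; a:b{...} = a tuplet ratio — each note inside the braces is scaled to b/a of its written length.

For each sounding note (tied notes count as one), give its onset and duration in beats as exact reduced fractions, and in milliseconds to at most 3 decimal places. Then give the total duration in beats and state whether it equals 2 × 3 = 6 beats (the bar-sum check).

1) 0.0ms=0b +178.571ms=1/2b
2) 178.571ms=1/2b +178.571ms=1/2b
3) 357.143ms=1b +178.571ms=1/2b
4) 535.714ms=3/2b +535.714ms=3/2b
5) 1071.429ms=3b +535.714ms=3/2b
6) 1607.143ms=9/2b +535.714ms=3/2b
Σ=6b of 6 (168bpm 3/4) — PASS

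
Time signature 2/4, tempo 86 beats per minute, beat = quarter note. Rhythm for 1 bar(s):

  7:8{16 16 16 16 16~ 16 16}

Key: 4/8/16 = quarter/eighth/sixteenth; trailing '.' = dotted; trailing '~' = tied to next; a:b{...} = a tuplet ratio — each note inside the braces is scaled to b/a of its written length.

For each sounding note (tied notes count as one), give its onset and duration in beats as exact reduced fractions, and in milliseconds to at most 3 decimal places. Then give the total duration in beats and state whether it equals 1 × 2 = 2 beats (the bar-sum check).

1) 0.0ms=0b +199.336ms=2/7b
2) 199.336ms=2/7b +199.336ms=2/7b
3) 398.671ms=4/7b +199.336ms=2/7b
4) 598.007ms=6/7b +199.336ms=2/7b
5) 797.342ms=8/7b +398.671ms=4/7b
6) 1196.013ms=12/7b +199.336ms=2/7b
Σ=2b of 2 (86bpm 2/4) — PASS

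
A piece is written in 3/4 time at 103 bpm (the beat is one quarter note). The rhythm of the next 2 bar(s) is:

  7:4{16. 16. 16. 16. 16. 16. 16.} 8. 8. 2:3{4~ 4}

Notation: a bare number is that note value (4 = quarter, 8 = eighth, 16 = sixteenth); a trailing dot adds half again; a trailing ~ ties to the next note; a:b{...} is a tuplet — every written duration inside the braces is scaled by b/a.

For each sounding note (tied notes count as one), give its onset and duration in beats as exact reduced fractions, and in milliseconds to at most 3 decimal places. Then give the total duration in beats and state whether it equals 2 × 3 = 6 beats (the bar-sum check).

1) 0.0ms=0b +124.827ms=3/14b
2) 124.827ms=3/14b +124.827ms=3/14b
3) 249.653ms=3/7b +124.827ms=3/14b
4) 374.48ms=9/14b +124.827ms=3/14b
5) 499.307ms=6/7b +124.827ms=3/14b
6) 624.133ms=15/14b +124.827ms=3/14b
7) 748.96ms=9/7b +124.827ms=3/14b
8) 873.786ms=3/2b +436.893ms=3/4b
9) 1310.68ms=9/4b +436.893ms=3/4b
10) 1747.573ms=3b +1747.573ms=3b
Σ=6b of 6 (103bpm 3/4) — PASS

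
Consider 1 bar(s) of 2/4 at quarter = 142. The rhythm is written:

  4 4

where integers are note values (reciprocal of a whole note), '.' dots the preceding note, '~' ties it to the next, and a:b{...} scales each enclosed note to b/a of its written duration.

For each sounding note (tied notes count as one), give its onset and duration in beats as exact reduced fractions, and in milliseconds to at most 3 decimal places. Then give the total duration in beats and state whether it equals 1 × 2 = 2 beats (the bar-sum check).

1) 0.0ms=0b +422.535ms=1b
2) 422.535ms=1b +422.535ms=1b
Σ=2b of 2 (142bpm 2/4) — PASS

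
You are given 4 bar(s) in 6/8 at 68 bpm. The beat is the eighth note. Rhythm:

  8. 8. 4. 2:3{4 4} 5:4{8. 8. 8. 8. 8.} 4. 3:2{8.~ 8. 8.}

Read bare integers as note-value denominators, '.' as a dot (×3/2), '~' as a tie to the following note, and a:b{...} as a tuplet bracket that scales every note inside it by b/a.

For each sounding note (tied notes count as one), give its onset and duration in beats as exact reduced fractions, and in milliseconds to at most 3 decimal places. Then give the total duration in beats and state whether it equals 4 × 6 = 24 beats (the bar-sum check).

1) 0.0ms=0b +1323.529ms=3/2b
2) 1323.529ms=3/2b +1323.529ms=3/2b
3) 2647.059ms=3b +2647.059ms=3b
4) 5294.118ms=6b +2647.059ms=3b
5) 7941.176ms=9b +2647.059ms=3b
6) 10588.235ms=12b +1058.824ms=6/5b
7) 11647.059ms=66/5b +1058.824ms=6/5b
8) 12705.882ms=72/5b +1058.824ms=6/5b
9) 13764.706ms=78/5b +1058.824ms=6/5b
10) 14823.529ms=84/5b +1058.824ms=6/5b
11) 15882.353ms=18b +2647.059ms=3b
12) 18529.412ms=21b +1764.706ms=2b
13) 20294.118ms=23b +882.353ms=1b
Σ=24b of 24 (68bpm 6/8) — PASS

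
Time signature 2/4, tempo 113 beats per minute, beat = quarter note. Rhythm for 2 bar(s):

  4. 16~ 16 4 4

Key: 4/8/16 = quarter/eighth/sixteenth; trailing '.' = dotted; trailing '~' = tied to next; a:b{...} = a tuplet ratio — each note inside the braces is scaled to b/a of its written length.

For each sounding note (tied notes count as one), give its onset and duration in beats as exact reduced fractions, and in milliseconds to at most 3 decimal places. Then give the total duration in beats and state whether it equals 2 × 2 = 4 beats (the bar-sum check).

1) 0.0ms=0b +796.46ms=3/2b
2) 796.46ms=3/2b +265.487ms=1/2b
3) 1061.947ms=2b +530.973ms=1b
4) 1592.92ms=3b +530.973ms=1b
Σ=4b of 4 (113bpm 2/4) — PASS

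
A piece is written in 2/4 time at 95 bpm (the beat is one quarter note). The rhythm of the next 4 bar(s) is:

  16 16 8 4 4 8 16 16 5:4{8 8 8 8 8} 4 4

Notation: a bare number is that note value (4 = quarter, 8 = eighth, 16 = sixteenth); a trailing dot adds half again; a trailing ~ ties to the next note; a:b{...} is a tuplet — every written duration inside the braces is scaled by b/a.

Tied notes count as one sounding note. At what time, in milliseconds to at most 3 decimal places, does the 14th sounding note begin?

note 14 onset = 6b = 3789.474ms

1. 0.0ms @ 0 + 157.895ms (1/4)
2. 157.895ms @ 1/4 + 157.895ms (1/4)
3. 315.789ms @ 1/2 + 315.789ms (1/2)
4. 631.579ms @ 1 + 631.579ms (1)
5. 1263.158ms @ 2 + 631.579ms (1)
6. 1894.737ms @ 3 + 315.789ms (1/2)
7. 2210.526ms @ 7/2 + 157.895ms (1/4)
8. 2368.421ms @ 15/4 + 157.895ms (1/4)
9. 2526.316ms @ 4 + 252.632ms (2/5)
10. 2778.947ms @ 22/5 + 252.632ms (2/5)
11. 3031.579ms @ 24/5 + 252.632ms (2/5)
12. 3284.211ms @ 26/5 + 252.632ms (2/5)
13. 3536.842ms @ 28/5 + 252.632ms (2/5)
14. 3789.474ms @ 6 + 631.579ms (1)
15. 4421.053ms @ 7 + 631.579ms (1)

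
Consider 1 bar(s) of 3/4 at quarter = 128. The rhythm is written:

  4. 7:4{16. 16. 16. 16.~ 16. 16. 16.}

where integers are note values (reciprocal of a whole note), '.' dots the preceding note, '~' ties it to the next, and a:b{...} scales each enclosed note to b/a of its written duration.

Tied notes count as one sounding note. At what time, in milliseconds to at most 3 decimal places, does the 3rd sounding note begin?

note 3 onset = 12/7b = 803.571ms

1. 0.0ms @ 0 + 703.125ms (3/2)
2. 703.125ms @ 3/2 + 100.446ms (3/14)
3. 803.571ms @ 12/7 + 100.446ms (3/14)
4. 904.018ms @ 27/14 + 100.446ms (3/14)
5. 1004.464ms @ 15/7 + 200.893ms (3/7)
6. 1205.357ms @ 18/7 + 100.446ms (3/14)
7. 1305.804ms @ 39/14 + 100.446ms (3/14)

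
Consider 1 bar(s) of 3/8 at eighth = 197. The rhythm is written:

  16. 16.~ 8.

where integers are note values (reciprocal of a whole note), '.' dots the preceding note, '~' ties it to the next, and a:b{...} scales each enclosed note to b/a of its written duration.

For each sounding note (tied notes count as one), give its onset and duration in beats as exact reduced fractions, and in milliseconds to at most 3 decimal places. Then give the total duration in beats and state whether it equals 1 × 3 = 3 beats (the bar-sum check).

1) 0.0ms=0b +228.426ms=3/4b
2) 228.426ms=3/4b +685.279ms=9/4b
Σ=3b of 3 (197bpm 3/8) — PASS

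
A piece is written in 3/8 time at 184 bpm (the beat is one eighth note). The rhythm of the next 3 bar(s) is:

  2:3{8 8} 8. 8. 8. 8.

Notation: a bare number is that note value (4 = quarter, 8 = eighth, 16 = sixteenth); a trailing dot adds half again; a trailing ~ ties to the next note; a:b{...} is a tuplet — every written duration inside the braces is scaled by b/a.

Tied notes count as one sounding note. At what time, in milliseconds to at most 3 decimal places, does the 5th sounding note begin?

1. 0.0ms @ 0 + 489.13ms (3/2)
2. 489.13ms @ 3/2 + 489.13ms (3/2)
3. 978.261ms @ 3 + 489.13ms (3/2)
4. 1467.391ms @ 9/2 + 489.13ms (3/2)
5. 1956.522ms @ 6 + 489.13ms (3/2)
6. 2445.652ms @ 15/2 + 489.13ms (3/2)

note 5 onset = 6b = 1956.522ms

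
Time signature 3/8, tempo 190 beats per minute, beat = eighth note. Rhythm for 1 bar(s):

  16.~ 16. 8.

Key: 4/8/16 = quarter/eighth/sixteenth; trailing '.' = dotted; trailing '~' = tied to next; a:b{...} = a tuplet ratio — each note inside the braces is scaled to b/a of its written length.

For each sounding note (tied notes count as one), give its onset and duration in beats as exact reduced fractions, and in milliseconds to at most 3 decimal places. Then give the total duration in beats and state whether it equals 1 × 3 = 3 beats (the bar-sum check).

1) 0.0ms=0b +473.684ms=3/2b
2) 473.684ms=3/2b +473.684ms=3/2b
Σ=3b of 3 (190bpm 3/8) — PASS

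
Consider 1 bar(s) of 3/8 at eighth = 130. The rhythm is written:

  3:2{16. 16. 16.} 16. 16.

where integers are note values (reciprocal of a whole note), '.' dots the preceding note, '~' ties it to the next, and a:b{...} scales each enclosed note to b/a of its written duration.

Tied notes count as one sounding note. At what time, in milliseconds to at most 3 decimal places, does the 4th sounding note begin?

1. 0.0ms @ 0 + 230.769ms (1/2)
2. 230.769ms @ 1/2 + 230.769ms (1/2)
3. 461.538ms @ 1 + 230.769ms (1/2)
4. 692.308ms @ 3/2 + 346.154ms (3/4)
5. 1038.462ms @ 9/4 + 346.154ms (3/4)

note 4 onset = 3/2b = 692.308ms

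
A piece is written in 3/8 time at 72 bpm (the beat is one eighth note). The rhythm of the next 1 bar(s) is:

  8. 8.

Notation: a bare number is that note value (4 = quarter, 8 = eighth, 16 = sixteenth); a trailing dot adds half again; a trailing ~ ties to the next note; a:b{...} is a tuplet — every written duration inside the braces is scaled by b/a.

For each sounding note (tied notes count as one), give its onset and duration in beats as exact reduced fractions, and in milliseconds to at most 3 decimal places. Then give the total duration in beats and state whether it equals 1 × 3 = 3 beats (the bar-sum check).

1) 0.0ms=0b +1250.0ms=3/2b
2) 1250.0ms=3/2b +1250.0ms=3/2b
Σ=3b of 3 (72bpm 3/8) — PASS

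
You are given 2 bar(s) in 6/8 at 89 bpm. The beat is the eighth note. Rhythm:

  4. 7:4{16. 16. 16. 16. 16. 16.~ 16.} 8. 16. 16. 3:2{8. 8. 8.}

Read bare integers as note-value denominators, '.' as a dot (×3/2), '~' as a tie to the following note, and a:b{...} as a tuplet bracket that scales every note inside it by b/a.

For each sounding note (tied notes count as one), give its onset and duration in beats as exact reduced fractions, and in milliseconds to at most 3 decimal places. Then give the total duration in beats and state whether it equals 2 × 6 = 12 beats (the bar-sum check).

1) 0.0ms=0b +2022.472ms=3b
2) 2022.472ms=3b +288.925ms=3/7b
3) 2311.396ms=24/7b +288.925ms=3/7b
4) 2600.321ms=27/7b +288.925ms=3/7b
5) 2889.246ms=30/7b +288.925ms=3/7b
6) 3178.17ms=33/7b +288.925ms=3/7b
7) 3467.095ms=36/7b +577.849ms=6/7b
8) 4044.944ms=6b +1011.236ms=3/2b
9) 5056.18ms=15/2b +505.618ms=3/4b
10) 5561.798ms=33/4b +505.618ms=3/4b
11) 6067.416ms=9b +674.157ms=1b
12) 6741.573ms=10b +674.157ms=1b
13) 7415.73ms=11b +674.157ms=1b
Σ=12b of 12 (89bpm 6/8) — PASS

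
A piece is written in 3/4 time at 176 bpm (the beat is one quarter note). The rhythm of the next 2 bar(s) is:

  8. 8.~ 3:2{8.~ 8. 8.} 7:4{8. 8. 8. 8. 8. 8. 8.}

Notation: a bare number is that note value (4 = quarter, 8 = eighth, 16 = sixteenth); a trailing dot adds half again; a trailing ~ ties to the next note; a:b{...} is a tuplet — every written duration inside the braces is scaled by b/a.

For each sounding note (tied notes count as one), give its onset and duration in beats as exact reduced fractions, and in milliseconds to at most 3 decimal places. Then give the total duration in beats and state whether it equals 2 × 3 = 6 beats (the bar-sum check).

1) 0.0ms=0b +255.682ms=3/4b
2) 255.682ms=3/4b +596.591ms=7/4b
3) 852.273ms=5/2b +170.455ms=1/2b
4) 1022.727ms=3b +146.104ms=3/7b
5) 1168.831ms=24/7b +146.104ms=3/7b
6) 1314.935ms=27/7b +146.104ms=3/7b
7) 1461.039ms=30/7b +146.104ms=3/7b
8) 1607.143ms=33/7b +146.104ms=3/7b
9) 1753.247ms=36/7b +146.104ms=3/7b
10) 1899.351ms=39/7b +146.104ms=3/7b
Σ=6b of 6 (176bpm 3/4) — PASS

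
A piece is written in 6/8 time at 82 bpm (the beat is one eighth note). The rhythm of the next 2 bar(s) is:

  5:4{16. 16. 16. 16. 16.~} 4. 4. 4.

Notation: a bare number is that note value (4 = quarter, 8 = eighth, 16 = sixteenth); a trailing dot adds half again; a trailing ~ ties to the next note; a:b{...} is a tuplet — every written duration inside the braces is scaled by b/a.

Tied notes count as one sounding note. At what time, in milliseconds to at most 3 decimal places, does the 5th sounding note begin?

1. 0.0ms @ 0 + 439.024ms (3/5)
2. 439.024ms @ 3/5 + 439.024ms (3/5)
3. 878.049ms @ 6/5 + 439.024ms (3/5)
4. 1317.073ms @ 9/5 + 439.024ms (3/5)
5. 1756.098ms @ 12/5 + 2634.146ms (18/5)
6. 4390.244ms @ 6 + 2195.122ms (3)
7. 6585.366ms @ 9 + 2195.122ms (3)

note 5 onset = 12/5b = 1756.098ms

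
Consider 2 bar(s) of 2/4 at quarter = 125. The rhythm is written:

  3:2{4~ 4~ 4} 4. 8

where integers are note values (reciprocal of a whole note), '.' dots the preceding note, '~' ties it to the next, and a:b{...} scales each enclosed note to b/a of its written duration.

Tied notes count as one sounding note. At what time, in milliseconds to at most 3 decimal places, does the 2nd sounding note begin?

note 2 onset = 2b = 960.0ms

1. 0.0ms @ 0 + 960.0ms (2)
2. 960.0ms @ 2 + 720.0ms (3/2)
3. 1680.0ms @ 7/2 + 240.0ms (1/2)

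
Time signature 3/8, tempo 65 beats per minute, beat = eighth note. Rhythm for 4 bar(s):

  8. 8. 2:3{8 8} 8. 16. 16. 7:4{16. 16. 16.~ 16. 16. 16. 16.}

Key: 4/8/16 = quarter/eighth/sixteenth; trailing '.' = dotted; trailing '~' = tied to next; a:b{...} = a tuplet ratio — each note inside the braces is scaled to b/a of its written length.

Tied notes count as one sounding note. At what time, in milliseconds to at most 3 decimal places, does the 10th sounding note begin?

note 10 onset = 69/7b = 9098.901ms

1. 0.0ms @ 0 + 1384.615ms (3/2)
2. 1384.615ms @ 3/2 + 1384.615ms (3/2)
3. 2769.231ms @ 3 + 1384.615ms (3/2)
4. 4153.846ms @ 9/2 + 1384.615ms (3/2)
5. 5538.462ms @ 6 + 1384.615ms (3/2)
6. 6923.077ms @ 15/2 + 692.308ms (3/4)
7. 7615.385ms @ 33/4 + 692.308ms (3/4)
8. 8307.692ms @ 9 + 395.604ms (3/7)
9. 8703.297ms @ 66/7 + 395.604ms (3/7)
10. 9098.901ms @ 69/7 + 791.209ms (6/7)
11. 9890.11ms @ 75/7 + 395.604ms (3/7)
12. 10285.714ms @ 78/7 + 395.604ms (3/7)
13. 10681.319ms @ 81/7 + 395.604ms (3/7)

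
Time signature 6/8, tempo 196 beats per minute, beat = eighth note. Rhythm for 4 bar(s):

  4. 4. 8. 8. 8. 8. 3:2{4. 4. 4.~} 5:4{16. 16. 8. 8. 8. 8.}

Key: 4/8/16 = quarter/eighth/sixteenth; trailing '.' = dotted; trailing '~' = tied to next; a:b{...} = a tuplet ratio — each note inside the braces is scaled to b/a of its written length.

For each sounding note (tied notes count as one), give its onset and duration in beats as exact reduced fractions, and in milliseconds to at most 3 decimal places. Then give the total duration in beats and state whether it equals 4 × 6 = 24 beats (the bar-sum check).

1) 0.0ms=0b +918.367ms=3b
2) 918.367ms=3b +918.367ms=3b
3) 1836.735ms=6b +459.184ms=3/2b
4) 2295.918ms=15/2b +459.184ms=3/2b
5) 2755.102ms=9b +459.184ms=3/2b
6) 3214.286ms=21/2b +459.184ms=3/2b
7) 3673.469ms=12b +612.245ms=2b
8) 4285.714ms=14b +612.245ms=2b
9) 4897.959ms=16b +795.918ms=13/5b
10) 5693.878ms=93/5b +183.673ms=3/5b
11) 5877.551ms=96/5b +367.347ms=6/5b
12) 6244.898ms=102/5b +367.347ms=6/5b
13) 6612.245ms=108/5b +367.347ms=6/5b
14) 6979.592ms=114/5b +367.347ms=6/5b
Σ=24b of 24 (196bpm 6/8) — PASS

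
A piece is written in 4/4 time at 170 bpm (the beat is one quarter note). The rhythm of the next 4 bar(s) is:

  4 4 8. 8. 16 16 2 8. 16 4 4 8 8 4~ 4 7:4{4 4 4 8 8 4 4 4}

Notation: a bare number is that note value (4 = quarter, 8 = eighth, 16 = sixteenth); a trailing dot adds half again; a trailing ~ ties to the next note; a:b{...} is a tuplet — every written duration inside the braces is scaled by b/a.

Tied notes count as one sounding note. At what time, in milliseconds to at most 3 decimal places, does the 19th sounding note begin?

1. 0.0ms @ 0 + 352.941ms (1)
2. 352.941ms @ 1 + 352.941ms (1)
3. 705.882ms @ 2 + 264.706ms (3/4)
4. 970.588ms @ 11/4 + 264.706ms (3/4)
5. 1235.294ms @ 7/2 + 88.235ms (1/4)
6. 1323.529ms @ 15/4 + 88.235ms (1/4)
7. 1411.765ms @ 4 + 705.882ms (2)
8. 2117.647ms @ 6 + 264.706ms (3/4)
9. 2382.353ms @ 27/4 + 88.235ms (1/4)
10. 2470.588ms @ 7 + 352.941ms (1)
11. 2823.529ms @ 8 + 352.941ms (1)
12. 3176.471ms @ 9 + 176.471ms (1/2)
13. 3352.941ms @ 19/2 + 176.471ms (1/2)
14. 3529.412ms @ 10 + 705.882ms (2)
15. 4235.294ms @ 12 + 201.681ms (4/7)
16. 4436.975ms @ 88/7 + 201.681ms (4/7)
17. 4638.655ms @ 92/7 + 201.681ms (4/7)
18. 4840.336ms @ 96/7 + 100.84ms (2/7)
19. 4941.176ms @ 14 + 100.84ms (2/7)
20. 5042.017ms @ 100/7 + 201.681ms (4/7)
21. 5243.697ms @ 104/7 + 201.681ms (4/7)
22. 5445.378ms @ 108/7 + 201.681ms (4/7)

note 19 onset = 14b = 4941.176ms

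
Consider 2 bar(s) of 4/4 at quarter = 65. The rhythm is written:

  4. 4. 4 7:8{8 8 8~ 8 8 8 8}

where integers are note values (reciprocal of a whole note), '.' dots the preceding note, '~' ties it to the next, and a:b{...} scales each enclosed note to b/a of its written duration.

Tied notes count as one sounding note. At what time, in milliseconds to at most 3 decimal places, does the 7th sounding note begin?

note 7 onset = 44/7b = 5802.198ms

1. 0.0ms @ 0 + 1384.615ms (3/2)
2. 1384.615ms @ 3/2 + 1384.615ms (3/2)
3. 2769.231ms @ 3 + 923.077ms (1)
4. 3692.308ms @ 4 + 527.473ms (4/7)
5. 4219.78ms @ 32/7 + 527.473ms (4/7)
6. 4747.253ms @ 36/7 + 1054.945ms (8/7)
7. 5802.198ms @ 44/7 + 527.473ms (4/7)
8. 6329.67ms @ 48/7 + 527.473ms (4/7)
9. 6857.143ms @ 52/7 + 527.473ms (4/7)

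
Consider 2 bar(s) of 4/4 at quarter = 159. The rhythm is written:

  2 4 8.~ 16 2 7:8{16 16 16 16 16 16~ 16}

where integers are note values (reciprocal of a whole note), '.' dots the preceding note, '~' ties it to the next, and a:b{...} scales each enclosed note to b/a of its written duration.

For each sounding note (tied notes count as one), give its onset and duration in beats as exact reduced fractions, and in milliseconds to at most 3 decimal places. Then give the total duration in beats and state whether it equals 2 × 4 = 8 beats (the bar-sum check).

1) 0.0ms=0b +754.717ms=2b
2) 754.717ms=2b +377.358ms=1b
3) 1132.075ms=3b +377.358ms=1b
4) 1509.434ms=4b +754.717ms=2b
5) 2264.151ms=6b +107.817ms=2/7b
6) 2371.968ms=44/7b +107.817ms=2/7b
7) 2479.784ms=46/7b +107.817ms=2/7b
8) 2587.601ms=48/7b +107.817ms=2/7b
9) 2695.418ms=50/7b +107.817ms=2/7b
10) 2803.235ms=52/7b +215.633ms=4/7b
Σ=8b of 8 (159bpm 4/4) — PASS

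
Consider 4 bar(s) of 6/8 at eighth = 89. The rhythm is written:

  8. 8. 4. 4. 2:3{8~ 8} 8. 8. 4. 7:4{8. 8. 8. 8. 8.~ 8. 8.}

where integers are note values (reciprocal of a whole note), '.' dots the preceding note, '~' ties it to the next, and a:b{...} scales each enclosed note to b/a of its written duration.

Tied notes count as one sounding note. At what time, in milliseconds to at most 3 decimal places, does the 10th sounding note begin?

note 10 onset = 132/7b = 12712.681ms

1. 0.0ms @ 0 + 1011.236ms (3/2)
2. 1011.236ms @ 3/2 + 1011.236ms (3/2)
3. 2022.472ms @ 3 + 2022.472ms (3)
4. 4044.944ms @ 6 + 2022.472ms (3)
5. 6067.416ms @ 9 + 2022.472ms (3)
6. 8089.888ms @ 12 + 1011.236ms (3/2)
7. 9101.124ms @ 27/2 + 1011.236ms (3/2)
8. 10112.36ms @ 15 + 2022.472ms (3)
9. 12134.831ms @ 18 + 577.849ms (6/7)
10. 12712.681ms @ 132/7 + 577.849ms (6/7)
11. 13290.53ms @ 138/7 + 577.849ms (6/7)
12. 13868.379ms @ 144/7 + 577.849ms (6/7)
13. 14446.228ms @ 150/7 + 1155.698ms (12/7)
14. 15601.926ms @ 162/7 + 577.849ms (6/7)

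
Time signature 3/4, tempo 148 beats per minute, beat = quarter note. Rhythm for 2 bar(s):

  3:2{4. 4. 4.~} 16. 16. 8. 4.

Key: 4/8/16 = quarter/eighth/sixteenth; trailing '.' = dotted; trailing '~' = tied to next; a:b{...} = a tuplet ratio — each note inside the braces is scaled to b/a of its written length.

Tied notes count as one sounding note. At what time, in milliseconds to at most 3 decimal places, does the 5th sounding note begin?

note 5 onset = 15/4b = 1520.27ms

1. 0.0ms @ 0 + 405.405ms (1)
2. 405.405ms @ 1 + 405.405ms (1)
3. 810.811ms @ 2 + 557.432ms (11/8)
4. 1368.243ms @ 27/8 + 152.027ms (3/8)
5. 1520.27ms @ 15/4 + 304.054ms (3/4)
6. 1824.324ms @ 9/2 + 608.108ms (3/2)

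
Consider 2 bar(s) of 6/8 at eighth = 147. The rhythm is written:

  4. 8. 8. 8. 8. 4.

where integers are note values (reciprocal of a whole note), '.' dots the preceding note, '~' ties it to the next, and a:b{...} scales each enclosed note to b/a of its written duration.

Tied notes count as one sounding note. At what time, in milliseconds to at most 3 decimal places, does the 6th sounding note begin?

1. 0.0ms @ 0 + 1224.49ms (3)
2. 1224.49ms @ 3 + 612.245ms (3/2)
3. 1836.735ms @ 9/2 + 612.245ms (3/2)
4. 2448.98ms @ 6 + 612.245ms (3/2)
5. 3061.224ms @ 15/2 + 612.245ms (3/2)
6. 3673.469ms @ 9 + 1224.49ms (3)

note 6 onset = 9b = 3673.469ms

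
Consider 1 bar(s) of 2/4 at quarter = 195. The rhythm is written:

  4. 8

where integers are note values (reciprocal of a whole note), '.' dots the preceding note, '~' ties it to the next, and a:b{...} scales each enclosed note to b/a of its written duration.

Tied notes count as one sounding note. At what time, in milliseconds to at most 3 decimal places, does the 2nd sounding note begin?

note 2 onset = 3/2b = 461.538ms

1. 0.0ms @ 0 + 461.538ms (3/2)
2. 461.538ms @ 3/2 + 153.846ms (1/2)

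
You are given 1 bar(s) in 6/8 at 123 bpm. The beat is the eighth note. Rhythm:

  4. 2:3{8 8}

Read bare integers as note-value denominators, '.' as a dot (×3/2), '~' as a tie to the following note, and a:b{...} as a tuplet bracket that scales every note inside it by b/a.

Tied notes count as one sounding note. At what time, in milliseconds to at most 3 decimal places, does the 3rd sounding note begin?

1. 0.0ms @ 0 + 1463.415ms (3)
2. 1463.415ms @ 3 + 731.707ms (3/2)
3. 2195.122ms @ 9/2 + 731.707ms (3/2)

note 3 onset = 9/2b = 2195.122ms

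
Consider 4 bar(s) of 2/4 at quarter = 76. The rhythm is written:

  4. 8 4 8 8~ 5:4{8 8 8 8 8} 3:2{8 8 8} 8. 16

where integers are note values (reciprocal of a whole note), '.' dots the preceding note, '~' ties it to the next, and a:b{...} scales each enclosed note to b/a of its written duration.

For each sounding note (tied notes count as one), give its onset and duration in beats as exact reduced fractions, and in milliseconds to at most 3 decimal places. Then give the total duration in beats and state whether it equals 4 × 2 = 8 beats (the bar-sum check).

1) 0.0ms=0b +1184.211ms=3/2b
2) 1184.211ms=3/2b +394.737ms=1/2b
3) 1578.947ms=2b +789.474ms=1b
4) 2368.421ms=3b +394.737ms=1/2b
5) 2763.158ms=7/2b +710.526ms=9/10b
6) 3473.684ms=22/5b +315.789ms=2/5b
7) 3789.474ms=24/5b +315.789ms=2/5b
8) 4105.263ms=26/5b +315.789ms=2/5b
9) 4421.053ms=28/5b +315.789ms=2/5b
10) 4736.842ms=6b +263.158ms=1/3b
11) 5000.0ms=19/3b +263.158ms=1/3b
12) 5263.158ms=20/3b +263.158ms=1/3b
13) 5526.316ms=7b +592.105ms=3/4b
14) 6118.421ms=31/4b +197.368ms=1/4b
Σ=8b of 8 (76bpm 2/4) — PASS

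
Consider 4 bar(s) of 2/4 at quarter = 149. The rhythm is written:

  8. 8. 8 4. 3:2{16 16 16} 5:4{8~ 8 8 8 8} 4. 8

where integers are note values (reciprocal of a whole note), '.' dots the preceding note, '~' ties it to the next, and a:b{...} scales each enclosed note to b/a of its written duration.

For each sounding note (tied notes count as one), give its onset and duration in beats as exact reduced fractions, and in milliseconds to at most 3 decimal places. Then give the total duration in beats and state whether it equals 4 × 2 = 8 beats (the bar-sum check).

1) 0.0ms=0b +302.013ms=3/4b
2) 302.013ms=3/4b +302.013ms=3/4b
3) 604.027ms=3/2b +201.342ms=1/2b
4) 805.369ms=2b +604.027ms=3/2b
5) 1409.396ms=7/2b +67.114ms=1/6b
6) 1476.51ms=11/3b +67.114ms=1/6b
7) 1543.624ms=23/6b +67.114ms=1/6b
8) 1610.738ms=4b +322.148ms=4/5b
9) 1932.886ms=24/5b +161.074ms=2/5b
10) 2093.96ms=26/5b +161.074ms=2/5b
11) 2255.034ms=28/5b +161.074ms=2/5b
12) 2416.107ms=6b +604.027ms=3/2b
13) 3020.134ms=15/2b +201.342ms=1/2b
Σ=8b of 8 (149bpm 2/4) — PASS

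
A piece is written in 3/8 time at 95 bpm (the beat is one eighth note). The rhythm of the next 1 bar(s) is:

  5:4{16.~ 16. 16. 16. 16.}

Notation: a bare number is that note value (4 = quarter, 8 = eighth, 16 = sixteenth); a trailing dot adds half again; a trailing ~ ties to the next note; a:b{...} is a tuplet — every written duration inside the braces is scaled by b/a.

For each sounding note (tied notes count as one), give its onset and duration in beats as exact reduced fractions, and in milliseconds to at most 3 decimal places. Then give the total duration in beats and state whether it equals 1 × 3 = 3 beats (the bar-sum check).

1) 0.0ms=0b +757.895ms=6/5b
2) 757.895ms=6/5b +378.947ms=3/5b
3) 1136.842ms=9/5b +378.947ms=3/5b
4) 1515.789ms=12/5b +378.947ms=3/5b
Σ=3b of 3 (95bpm 3/8) — PASS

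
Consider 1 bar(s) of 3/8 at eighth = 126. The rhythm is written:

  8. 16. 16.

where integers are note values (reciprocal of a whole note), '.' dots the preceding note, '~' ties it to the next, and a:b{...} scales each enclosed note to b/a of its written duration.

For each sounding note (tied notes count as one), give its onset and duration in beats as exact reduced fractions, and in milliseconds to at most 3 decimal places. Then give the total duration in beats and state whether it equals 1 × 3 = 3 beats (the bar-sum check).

1) 0.0ms=0b +714.286ms=3/2b
2) 714.286ms=3/2b +357.143ms=3/4b
3) 1071.429ms=9/4b +357.143ms=3/4b
Σ=3b of 3 (126bpm 3/8) — PASS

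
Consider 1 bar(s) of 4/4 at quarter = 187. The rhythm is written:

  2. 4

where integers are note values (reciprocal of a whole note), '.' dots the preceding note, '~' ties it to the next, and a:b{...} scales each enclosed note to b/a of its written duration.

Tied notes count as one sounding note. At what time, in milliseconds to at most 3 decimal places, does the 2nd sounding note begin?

note 2 onset = 3b = 962.567ms

1. 0.0ms @ 0 + 962.567ms (3)
2. 962.567ms @ 3 + 320.856ms (1)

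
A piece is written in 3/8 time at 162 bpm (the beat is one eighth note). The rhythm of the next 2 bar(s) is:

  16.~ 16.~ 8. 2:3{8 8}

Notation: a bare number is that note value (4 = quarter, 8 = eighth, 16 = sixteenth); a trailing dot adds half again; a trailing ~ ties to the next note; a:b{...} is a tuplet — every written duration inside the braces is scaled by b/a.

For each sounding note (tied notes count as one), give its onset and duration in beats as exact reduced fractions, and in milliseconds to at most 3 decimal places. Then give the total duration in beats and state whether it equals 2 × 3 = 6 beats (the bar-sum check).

1) 0.0ms=0b +1111.111ms=3b
2) 1111.111ms=3b +555.556ms=3/2b
3) 1666.667ms=9/2b +555.556ms=3/2b
Σ=6b of 6 (162bpm 3/8) — PASS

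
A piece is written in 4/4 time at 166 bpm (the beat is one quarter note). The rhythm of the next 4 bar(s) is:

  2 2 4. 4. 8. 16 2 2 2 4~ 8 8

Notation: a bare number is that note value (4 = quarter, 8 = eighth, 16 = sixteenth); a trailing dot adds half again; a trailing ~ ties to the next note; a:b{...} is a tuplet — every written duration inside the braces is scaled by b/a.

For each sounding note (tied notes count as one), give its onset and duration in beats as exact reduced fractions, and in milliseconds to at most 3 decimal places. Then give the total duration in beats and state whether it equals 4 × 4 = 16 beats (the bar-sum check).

1) 0.0ms=0b +722.892ms=2b
2) 722.892ms=2b +722.892ms=2b
3) 1445.783ms=4b +542.169ms=3/2b
4) 1987.952ms=11/2b +542.169ms=3/2b
5) 2530.12ms=7b +271.084ms=3/4b
6) 2801.205ms=31/4b +90.361ms=1/4b
7) 2891.566ms=8b +722.892ms=2b
8) 3614.458ms=10b +722.892ms=2b
9) 4337.349ms=12b +722.892ms=2b
10) 5060.241ms=14b +542.169ms=3/2b
11) 5602.41ms=31/2b +180.723ms=1/2b
Σ=16b of 16 (166bpm 4/4) — PASS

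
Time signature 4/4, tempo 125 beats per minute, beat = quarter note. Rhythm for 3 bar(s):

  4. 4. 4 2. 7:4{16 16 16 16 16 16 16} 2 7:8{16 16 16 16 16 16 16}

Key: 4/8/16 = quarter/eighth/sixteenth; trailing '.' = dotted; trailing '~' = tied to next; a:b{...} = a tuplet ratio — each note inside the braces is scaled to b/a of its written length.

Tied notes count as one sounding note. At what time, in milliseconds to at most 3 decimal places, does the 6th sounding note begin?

note 6 onset = 50/7b = 3428.571ms

1. 0.0ms @ 0 + 720.0ms (3/2)
2. 720.0ms @ 3/2 + 720.0ms (3/2)
3. 1440.0ms @ 3 + 480.0ms (1)
4. 1920.0ms @ 4 + 1440.0ms (3)
5. 3360.0ms @ 7 + 68.571ms (1/7)
6. 3428.571ms @ 50/7 + 68.571ms (1/7)
7. 3497.143ms @ 51/7 + 68.571ms (1/7)
8. 3565.714ms @ 52/7 + 68.571ms (1/7)
9. 3634.286ms @ 53/7 + 68.571ms (1/7)
10. 3702.857ms @ 54/7 + 68.571ms (1/7)
11. 3771.429ms @ 55/7 + 68.571ms (1/7)
12. 3840.0ms @ 8 + 960.0ms (2)
13. 4800.0ms @ 10 + 137.143ms (2/7)
14. 4937.143ms @ 72/7 + 137.143ms (2/7)
15. 5074.286ms @ 74/7 + 137.143ms (2/7)
16. 5211.429ms @ 76/7 + 137.143ms (2/7)
17. 5348.571ms @ 78/7 + 137.143ms (2/7)
18. 5485.714ms @ 80/7 + 137.143ms (2/7)
19. 5622.857ms @ 82/7 + 137.143ms (2/7)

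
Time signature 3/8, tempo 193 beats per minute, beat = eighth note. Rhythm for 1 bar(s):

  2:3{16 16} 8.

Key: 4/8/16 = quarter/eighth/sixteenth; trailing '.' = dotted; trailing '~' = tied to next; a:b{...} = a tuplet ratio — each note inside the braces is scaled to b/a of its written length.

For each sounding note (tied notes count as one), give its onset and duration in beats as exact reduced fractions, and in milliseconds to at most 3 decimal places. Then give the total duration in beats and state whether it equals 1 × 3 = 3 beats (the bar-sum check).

1) 0.0ms=0b +233.161ms=3/4b
2) 233.161ms=3/4b +233.161ms=3/4b
3) 466.321ms=3/2b +466.321ms=3/2b
Σ=3b of 3 (193bpm 3/8) — PASS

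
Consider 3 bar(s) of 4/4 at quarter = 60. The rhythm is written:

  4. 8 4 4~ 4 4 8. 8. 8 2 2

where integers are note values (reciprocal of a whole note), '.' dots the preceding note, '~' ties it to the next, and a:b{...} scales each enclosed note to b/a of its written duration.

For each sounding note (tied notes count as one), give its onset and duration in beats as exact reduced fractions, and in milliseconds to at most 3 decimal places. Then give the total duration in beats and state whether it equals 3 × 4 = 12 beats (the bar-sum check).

1) 0.0ms=0b +1500.0ms=3/2b
2) 1500.0ms=3/2b +500.0ms=1/2b
3) 2000.0ms=2b +1000.0ms=1b
4) 3000.0ms=3b +2000.0ms=2b
5) 5000.0ms=5b +1000.0ms=1b
6) 6000.0ms=6b +750.0ms=3/4b
7) 6750.0ms=27/4b +750.0ms=3/4b
8) 7500.0ms=15/2b +500.0ms=1/2b
9) 8000.0ms=8b +2000.0ms=2b
10) 10000.0ms=10b +2000.0ms=2b
Σ=12b of 12 (60bpm 4/4) — PASS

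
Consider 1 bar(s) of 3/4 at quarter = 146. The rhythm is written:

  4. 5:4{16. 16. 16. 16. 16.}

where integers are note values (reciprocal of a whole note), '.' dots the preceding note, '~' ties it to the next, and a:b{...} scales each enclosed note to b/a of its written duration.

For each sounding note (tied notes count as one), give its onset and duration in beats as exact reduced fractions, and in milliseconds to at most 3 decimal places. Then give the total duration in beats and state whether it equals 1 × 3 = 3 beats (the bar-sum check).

1) 0.0ms=0b +616.438ms=3/2b
2) 616.438ms=3/2b +123.288ms=3/10b
3) 739.726ms=9/5b +123.288ms=3/10b
4) 863.014ms=21/10b +123.288ms=3/10b
5) 986.301ms=12/5b +123.288ms=3/10b
6) 1109.589ms=27/10b +123.288ms=3/10b
Σ=3b of 3 (146bpm 3/4) — PASS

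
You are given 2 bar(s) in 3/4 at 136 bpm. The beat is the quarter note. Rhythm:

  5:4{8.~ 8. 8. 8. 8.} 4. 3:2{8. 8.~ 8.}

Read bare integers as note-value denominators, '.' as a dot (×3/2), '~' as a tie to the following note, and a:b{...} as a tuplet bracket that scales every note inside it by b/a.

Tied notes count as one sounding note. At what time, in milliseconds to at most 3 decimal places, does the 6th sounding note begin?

note 6 onset = 9/2b = 1985.294ms

1. 0.0ms @ 0 + 529.412ms (6/5)
2. 529.412ms @ 6/5 + 264.706ms (3/5)
3. 794.118ms @ 9/5 + 264.706ms (3/5)
4. 1058.824ms @ 12/5 + 264.706ms (3/5)
5. 1323.529ms @ 3 + 661.765ms (3/2)
6. 1985.294ms @ 9/2 + 220.588ms (1/2)
7. 2205.882ms @ 5 + 441.176ms (1)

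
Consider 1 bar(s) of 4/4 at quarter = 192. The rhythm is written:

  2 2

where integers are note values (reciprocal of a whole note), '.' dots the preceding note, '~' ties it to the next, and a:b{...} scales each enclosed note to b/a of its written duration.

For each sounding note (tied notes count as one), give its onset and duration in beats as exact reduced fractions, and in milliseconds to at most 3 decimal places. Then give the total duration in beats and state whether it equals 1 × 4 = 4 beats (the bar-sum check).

1) 0.0ms=0b +625.0ms=2b
2) 625.0ms=2b +625.0ms=2b
Σ=4b of 4 (192bpm 4/4) — PASS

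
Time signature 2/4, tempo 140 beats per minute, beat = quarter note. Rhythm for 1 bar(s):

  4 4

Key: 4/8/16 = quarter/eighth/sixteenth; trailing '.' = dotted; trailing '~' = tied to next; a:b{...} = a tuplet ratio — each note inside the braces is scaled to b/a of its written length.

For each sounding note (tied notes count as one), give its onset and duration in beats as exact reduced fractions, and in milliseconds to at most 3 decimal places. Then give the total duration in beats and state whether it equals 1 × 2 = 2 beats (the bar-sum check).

1) 0.0ms=0b +428.571ms=1b
2) 428.571ms=1b +428.571ms=1b
Σ=2b of 2 (140bpm 2/4) — PASS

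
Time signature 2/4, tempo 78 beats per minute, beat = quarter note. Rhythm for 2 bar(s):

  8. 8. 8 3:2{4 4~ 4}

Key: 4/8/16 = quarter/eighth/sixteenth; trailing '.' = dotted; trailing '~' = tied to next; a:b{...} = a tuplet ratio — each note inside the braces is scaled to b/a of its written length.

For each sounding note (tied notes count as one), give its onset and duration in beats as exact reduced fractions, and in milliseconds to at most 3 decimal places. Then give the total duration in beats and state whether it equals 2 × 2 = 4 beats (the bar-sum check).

1) 0.0ms=0b +576.923ms=3/4b
2) 576.923ms=3/4b +576.923ms=3/4b
3) 1153.846ms=3/2b +384.615ms=1/2b
4) 1538.462ms=2b +512.821ms=2/3b
5) 2051.282ms=8/3b +1025.641ms=4/3b
Σ=4b of 4 (78bpm 2/4) — PASS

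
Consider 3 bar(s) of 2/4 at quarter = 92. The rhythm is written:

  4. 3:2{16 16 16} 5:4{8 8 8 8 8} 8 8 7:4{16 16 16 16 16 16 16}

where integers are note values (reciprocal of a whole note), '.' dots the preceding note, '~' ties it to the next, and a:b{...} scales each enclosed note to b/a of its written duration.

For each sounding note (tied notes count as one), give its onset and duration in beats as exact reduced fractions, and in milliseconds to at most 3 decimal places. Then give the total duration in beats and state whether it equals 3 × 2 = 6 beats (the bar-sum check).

1) 0.0ms=0b +978.261ms=3/2b
2) 978.261ms=3/2b +108.696ms=1/6b
3) 1086.957ms=5/3b +108.696ms=1/6b
4) 1195.652ms=11/6b +108.696ms=1/6b
5) 1304.348ms=2b +260.87ms=2/5b
6) 1565.217ms=12/5b +260.87ms=2/5b
7) 1826.087ms=14/5b +260.87ms=2/5b
8) 2086.957ms=16/5b +260.87ms=2/5b
9) 2347.826ms=18/5b +260.87ms=2/5b
10) 2608.696ms=4b +326.087ms=1/2b
11) 2934.783ms=9/2b +326.087ms=1/2b
12) 3260.87ms=5b +93.168ms=1/7b
13) 3354.037ms=36/7b +93.168ms=1/7b
14) 3447.205ms=37/7b +93.168ms=1/7b
15) 3540.373ms=38/7b +93.168ms=1/7b
16) 3633.54ms=39/7b +93.168ms=1/7b
17) 3726.708ms=40/7b +93.168ms=1/7b
18) 3819.876ms=41/7b +93.168ms=1/7b
Σ=6b of 6 (92bpm 2/4) — PASS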